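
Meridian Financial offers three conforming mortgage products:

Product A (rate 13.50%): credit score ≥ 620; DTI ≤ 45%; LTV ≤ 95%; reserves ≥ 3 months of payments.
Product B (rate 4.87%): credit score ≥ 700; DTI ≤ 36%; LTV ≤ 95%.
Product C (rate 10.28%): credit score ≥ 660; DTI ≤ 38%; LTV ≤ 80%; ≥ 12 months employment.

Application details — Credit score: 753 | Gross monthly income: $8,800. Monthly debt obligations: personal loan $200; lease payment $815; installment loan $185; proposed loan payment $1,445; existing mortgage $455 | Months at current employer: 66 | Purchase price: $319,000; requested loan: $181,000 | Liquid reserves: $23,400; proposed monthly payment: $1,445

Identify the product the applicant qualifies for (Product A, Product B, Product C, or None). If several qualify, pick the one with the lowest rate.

Total debts = (200 + 815 + 185 + 1,445 + 455) = 3,100; DTI = 3,100/8,800 = 35.2%.
LTV = 181,000/319,000 = 56.7%.
Reserves = 23,400/1,445 = 16.2 months.
Product A: score 753 ≥ 620; DTI 35.2% ≤ 45%; LTV 56.7% ≤ 95%; reserves 16.2 ≥ 3 mo → qualifies.
Product B: score 753 ≥ 700; DTI 35.2% ≤ 36%; LTV 56.7% ≤ 95% → qualifies.
Product C: score 753 ≥ 660; DTI 35.2% ≤ 38%; LTV 56.7% ≤ 80%; employment 66 ≥ 12 mo → qualifies.
Qualifying: Product A, Product B, Product C. Lowest rate is 4.87% → Product B.

Product B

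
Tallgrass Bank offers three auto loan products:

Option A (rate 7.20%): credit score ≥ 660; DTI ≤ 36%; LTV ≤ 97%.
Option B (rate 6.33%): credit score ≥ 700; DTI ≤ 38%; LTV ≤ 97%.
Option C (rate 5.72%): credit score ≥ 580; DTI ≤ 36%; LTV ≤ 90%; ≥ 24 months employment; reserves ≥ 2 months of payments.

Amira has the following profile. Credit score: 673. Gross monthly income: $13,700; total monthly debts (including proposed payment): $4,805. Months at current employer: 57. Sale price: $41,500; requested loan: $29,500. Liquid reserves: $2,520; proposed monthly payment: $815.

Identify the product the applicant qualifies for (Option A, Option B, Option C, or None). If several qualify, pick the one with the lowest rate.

Option C

DTI = 4,805/13,700 = 35.1%.
LTV = 29,500/41,500 = 71.1%.
Reserves = 2,520/815 = 3.1 months.
Option A: score 673 ≥ 660; DTI 35.1% ≤ 36%; LTV 71.1% ≤ 97% → qualifies.
Option B: score 673 < 700; DTI 35.1% ≤ 38%; LTV 71.1% ≤ 97% → does not qualify.
Option C: score 673 ≥ 580; DTI 35.1% ≤ 36%; LTV 71.1% ≤ 90%; employment 57 ≥ 24 mo; reserves 3.1 ≥ 2 mo → qualifies.
Qualifying: Option A, Option C. Lowest rate is 5.72% → Option C.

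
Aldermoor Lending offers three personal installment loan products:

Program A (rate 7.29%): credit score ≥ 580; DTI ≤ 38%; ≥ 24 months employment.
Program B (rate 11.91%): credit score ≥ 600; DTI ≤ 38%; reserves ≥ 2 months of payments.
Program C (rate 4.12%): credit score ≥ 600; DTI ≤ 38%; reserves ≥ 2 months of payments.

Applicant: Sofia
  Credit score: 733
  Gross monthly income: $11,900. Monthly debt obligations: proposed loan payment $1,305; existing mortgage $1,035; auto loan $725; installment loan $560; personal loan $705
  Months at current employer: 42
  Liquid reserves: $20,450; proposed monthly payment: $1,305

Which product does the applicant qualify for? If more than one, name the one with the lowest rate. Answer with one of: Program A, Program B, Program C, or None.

Total debts = (1,305 + 1,035 + 725 + 560 + 705) = 4,330; DTI = 4,330/11,900 = 36.4%.
Reserves = 20,450/1,305 = 15.7 months.
Program A: score 733 ≥ 580; DTI 36.4% ≤ 38%; employment 42 ≥ 24 mo → qualifies.
Program B: score 733 ≥ 600; DTI 36.4% ≤ 38%; reserves 15.7 ≥ 2 mo → qualifies.
Program C: score 733 ≥ 600; DTI 36.4% ≤ 38%; reserves 15.7 ≥ 2 mo → qualifies.
Qualifying: Program A, Program B, Program C. Lowest rate is 4.12% → Program C.

Program C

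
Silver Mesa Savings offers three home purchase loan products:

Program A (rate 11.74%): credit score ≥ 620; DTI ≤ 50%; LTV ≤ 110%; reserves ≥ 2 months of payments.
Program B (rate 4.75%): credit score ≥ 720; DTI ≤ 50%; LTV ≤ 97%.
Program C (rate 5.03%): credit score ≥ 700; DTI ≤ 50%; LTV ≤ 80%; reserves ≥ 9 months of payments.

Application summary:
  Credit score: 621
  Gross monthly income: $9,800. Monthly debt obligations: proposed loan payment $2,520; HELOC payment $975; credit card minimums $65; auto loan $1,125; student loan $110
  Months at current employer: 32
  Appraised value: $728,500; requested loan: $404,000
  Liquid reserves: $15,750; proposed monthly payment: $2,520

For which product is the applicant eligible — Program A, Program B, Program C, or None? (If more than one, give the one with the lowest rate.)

Total debts = (2,520 + 975 + 65 + 1,125 + 110) = 4,795; DTI = 4,795/9,800 = 48.9%.
LTV = 404,000/728,500 = 55.5%.
Reserves = 15,750/2,520 = 6.2 months.
Program A: score 621 ≥ 620; DTI 48.9% ≤ 50%; LTV 55.5% ≤ 110%; reserves 6.2 ≥ 2 mo → qualifies.
Program B: score 621 < 720; DTI 48.9% ≤ 50%; LTV 55.5% ≤ 97% → does not qualify.
Program C: score 621 < 700; DTI 48.9% ≤ 50%; LTV 55.5% ≤ 80%; reserves 6.2 < 9 mo → does not qualify.

Program A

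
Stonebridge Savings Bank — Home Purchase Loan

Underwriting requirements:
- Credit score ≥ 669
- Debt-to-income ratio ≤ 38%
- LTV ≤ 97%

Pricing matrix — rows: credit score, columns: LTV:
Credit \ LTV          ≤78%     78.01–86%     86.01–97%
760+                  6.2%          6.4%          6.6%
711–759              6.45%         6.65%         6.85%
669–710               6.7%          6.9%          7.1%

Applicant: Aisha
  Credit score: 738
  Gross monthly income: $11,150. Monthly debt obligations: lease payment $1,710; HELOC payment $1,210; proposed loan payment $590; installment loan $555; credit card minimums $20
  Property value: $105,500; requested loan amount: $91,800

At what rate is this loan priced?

6.85%

Credit score 738 ≥ 669; Total monthly debts = (1,710 + 1,210 + 590 + 555 + 20) = 4,085. DTI: 4,085 ÷ 11,150 = 36.6%, within the 38% cap
LTV: 91,800 ÷ 105,500 = 87%, within 97% cap
Score 738 is in the 711–759 band; LTV 87% is in the 86.01–97% band → 6.85%.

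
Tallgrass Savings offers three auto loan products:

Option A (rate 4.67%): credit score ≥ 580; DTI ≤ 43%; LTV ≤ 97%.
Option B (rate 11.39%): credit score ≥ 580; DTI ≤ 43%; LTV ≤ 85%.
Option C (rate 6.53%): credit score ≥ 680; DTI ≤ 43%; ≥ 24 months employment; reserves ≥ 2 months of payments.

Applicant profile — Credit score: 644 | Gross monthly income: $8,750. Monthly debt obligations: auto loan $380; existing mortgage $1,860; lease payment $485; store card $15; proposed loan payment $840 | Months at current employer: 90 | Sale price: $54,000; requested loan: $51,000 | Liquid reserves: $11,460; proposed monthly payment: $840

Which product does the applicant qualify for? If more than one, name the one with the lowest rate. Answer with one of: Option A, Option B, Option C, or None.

Option A

Total debts = (380 + 1,860 + 485 + 15 + 840) = 3,580; DTI = 3,580/8,750 = 40.9%.
LTV = 51,000/54,000 = 94.4%.
Reserves = 11,460/840 = 13.6 months.
Option A: score 644 ≥ 580; DTI 40.9% ≤ 43%; LTV 94.4% ≤ 97% → qualifies.
Option B: score 644 ≥ 580; DTI 40.9% ≤ 43%; LTV 94.4% > 85% → does not qualify.
Option C: score 644 < 680; DTI 40.9% ≤ 43%; employment 90 ≥ 24 mo; reserves 13.6 ≥ 2 mo → does not qualify.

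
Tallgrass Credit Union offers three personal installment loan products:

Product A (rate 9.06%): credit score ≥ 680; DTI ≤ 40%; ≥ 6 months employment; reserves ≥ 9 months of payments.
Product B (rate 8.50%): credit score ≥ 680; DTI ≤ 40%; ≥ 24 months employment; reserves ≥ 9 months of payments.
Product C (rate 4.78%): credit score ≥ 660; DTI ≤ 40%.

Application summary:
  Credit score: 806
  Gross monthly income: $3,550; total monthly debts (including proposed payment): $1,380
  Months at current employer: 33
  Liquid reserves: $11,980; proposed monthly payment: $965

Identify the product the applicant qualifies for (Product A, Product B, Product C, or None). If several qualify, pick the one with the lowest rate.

Product C

DTI = 1,380/3,550 = 38.9%.
Reserves = 11,980/965 = 12.4 months.
Product A: score 806 ≥ 680; DTI 38.9% ≤ 40%; employment 33 ≥ 6 mo; reserves 12.4 ≥ 9 mo → qualifies.
Product B: score 806 ≥ 680; DTI 38.9% ≤ 40%; employment 33 ≥ 24 mo; reserves 12.4 ≥ 9 mo → qualifies.
Product C: score 806 ≥ 660; DTI 38.9% ≤ 40% → qualifies.
Qualifying: Product A, Product B, Product C. Lowest rate is 4.78% → Product C.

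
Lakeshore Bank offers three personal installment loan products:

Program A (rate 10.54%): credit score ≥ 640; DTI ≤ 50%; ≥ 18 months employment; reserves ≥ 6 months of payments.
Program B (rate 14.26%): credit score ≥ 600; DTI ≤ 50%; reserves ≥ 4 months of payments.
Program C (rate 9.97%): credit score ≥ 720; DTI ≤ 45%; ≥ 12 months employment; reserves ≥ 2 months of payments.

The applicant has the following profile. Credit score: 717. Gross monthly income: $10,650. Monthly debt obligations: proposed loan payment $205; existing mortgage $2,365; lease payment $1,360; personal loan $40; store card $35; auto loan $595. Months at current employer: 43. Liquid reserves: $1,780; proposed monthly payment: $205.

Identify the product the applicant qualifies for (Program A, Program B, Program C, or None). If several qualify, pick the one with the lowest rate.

Total debts = (205 + 2,365 + 1,360 + 40 + 35 + 595) = 4,600; DTI = 4,600/10,650 = 43.2%.
Reserves = 1,780/205 = 8.7 months.
Program A: score 717 ≥ 640; DTI 43.2% ≤ 50%; employment 43 ≥ 18 mo; reserves 8.7 ≥ 6 mo → qualifies.
Program B: score 717 ≥ 600; DTI 43.2% ≤ 50%; reserves 8.7 ≥ 4 mo → qualifies.
Program C: score 717 < 720; DTI 43.2% ≤ 45%; employment 43 ≥ 12 mo; reserves 8.7 ≥ 2 mo → does not qualify.
Qualifying: Program A, Program B. Lowest rate is 10.54% → Program A.

Program A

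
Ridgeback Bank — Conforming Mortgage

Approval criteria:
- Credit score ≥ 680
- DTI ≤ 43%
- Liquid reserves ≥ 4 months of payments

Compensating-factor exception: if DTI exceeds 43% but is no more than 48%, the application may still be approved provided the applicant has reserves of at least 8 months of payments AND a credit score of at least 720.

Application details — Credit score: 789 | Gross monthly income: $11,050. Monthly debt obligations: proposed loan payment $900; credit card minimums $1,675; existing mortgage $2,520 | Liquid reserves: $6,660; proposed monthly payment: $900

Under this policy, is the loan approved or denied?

Denied

Credit score 789 ≥ 680 (meets base)
Total debts = (900 + 1,675 + 2,520) = 5,095. DTI: 5,095 ÷ 11,050 = 46.1%, over the 43% base limit.
Reserves: 6,660 ÷ 900 = 7.4 months (meets 4-month minimum)
DTI 46.1% is within the 43%–48% exception band; checking compensating factors.
Override check — reserves: 7.4 mo (short of 8); score: 789 (ok).
Compensating-factor requirement not fully met.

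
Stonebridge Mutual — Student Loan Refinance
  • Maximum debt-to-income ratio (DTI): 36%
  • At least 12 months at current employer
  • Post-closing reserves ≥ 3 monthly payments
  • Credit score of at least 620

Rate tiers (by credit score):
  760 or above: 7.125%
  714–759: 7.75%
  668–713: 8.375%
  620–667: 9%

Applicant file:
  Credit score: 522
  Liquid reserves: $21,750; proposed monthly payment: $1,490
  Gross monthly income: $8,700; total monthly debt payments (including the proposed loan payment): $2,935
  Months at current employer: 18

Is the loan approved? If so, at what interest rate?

Denied

Credit score 522 < 620 (below minimum)
Employment 18 ≥ 12 months
Debt-to-income = 2,935/8,700 = 33.7% — meets 36% limit
Reserves: 21,750 ÷ 1,490 = 14.6 months (meets 3-month minimum)
Not all requirements met → denied.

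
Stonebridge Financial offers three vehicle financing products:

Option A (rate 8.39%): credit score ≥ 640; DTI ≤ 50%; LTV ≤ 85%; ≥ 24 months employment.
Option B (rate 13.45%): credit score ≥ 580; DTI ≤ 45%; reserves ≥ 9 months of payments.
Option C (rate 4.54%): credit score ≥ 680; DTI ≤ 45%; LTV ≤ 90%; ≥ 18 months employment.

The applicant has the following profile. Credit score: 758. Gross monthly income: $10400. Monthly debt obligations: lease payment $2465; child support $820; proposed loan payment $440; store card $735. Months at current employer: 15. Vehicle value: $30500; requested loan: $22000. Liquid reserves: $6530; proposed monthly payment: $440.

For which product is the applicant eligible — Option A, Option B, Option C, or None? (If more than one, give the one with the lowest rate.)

Option B

Total debts = (2,465 + 820 + 440 + 735) = 4,460; DTI = 4,460/10,400 = 42.9%.
LTV = 22,000/30,500 = 72.1%.
Reserves = 6,530/440 = 14.8 months.
Option A: score 758 ≥ 640; DTI 42.9% ≤ 50%; LTV 72.1% ≤ 85%; employment 15 < 24 mo → does not qualify.
Option B: score 758 ≥ 580; DTI 42.9% ≤ 45%; reserves 14.8 ≥ 9 mo → qualifies.
Option C: score 758 ≥ 680; DTI 42.9% ≤ 45%; LTV 72.1% ≤ 90%; employment 15 < 18 mo → does not qualify.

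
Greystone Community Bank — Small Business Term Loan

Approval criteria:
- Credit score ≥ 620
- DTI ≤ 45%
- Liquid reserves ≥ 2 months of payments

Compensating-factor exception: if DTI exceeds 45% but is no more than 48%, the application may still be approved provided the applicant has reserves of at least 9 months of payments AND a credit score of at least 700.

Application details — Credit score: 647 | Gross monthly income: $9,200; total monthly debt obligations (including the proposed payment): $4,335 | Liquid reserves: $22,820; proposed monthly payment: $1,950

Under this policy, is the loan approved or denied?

Denied

Credit score 647 ≥ 620 (meets base)
DTI = 4,335/9,200 = 47.1% > 45% — standard DTI limit exceeded.
Liquid reserves cover 22,820/1,950 = 11.7 months — ≥ 2 required
DTI 47.1% is within the 45%–48% exception band; checking compensating factors.
Reserves 11.7 ≥ 9 months; credit score 647 < 700.
Compensating-factor requirement not fully met.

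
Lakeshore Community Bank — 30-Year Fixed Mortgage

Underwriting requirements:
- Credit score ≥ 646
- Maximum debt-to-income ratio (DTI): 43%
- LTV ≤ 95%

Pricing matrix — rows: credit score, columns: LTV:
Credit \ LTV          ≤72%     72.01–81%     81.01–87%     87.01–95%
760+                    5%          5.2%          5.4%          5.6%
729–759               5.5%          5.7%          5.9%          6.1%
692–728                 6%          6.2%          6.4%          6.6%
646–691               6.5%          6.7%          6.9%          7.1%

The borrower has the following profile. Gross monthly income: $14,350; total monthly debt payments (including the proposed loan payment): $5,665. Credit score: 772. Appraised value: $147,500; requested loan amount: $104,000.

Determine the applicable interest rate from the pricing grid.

5%

Credit score 772 ≥ 646; DTI = 5,665/14,350 = 39.5% ≤ 43%
LTV = 104,000/147,500 = 70.5% ≤ 95%
Credit 772 → row 760+; LTV 70.5% → column ≤72%. Grid cell → 5%.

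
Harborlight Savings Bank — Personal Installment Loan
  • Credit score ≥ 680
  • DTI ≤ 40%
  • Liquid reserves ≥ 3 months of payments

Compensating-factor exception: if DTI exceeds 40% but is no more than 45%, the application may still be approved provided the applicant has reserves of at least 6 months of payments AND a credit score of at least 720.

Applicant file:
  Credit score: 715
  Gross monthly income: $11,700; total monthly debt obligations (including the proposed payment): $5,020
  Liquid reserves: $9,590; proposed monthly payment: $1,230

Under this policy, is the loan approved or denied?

Denied

Credit score 715 ≥ 680 (meets base)
DTI: 5,020 ÷ 11,700 = 42.9%, over the 40% base limit.
Reserves = 9,590/1,230 = 7.8 months ≥ 3
42.9% falls in the override range (40%–45%), so the compensating-factor test applies.
Override check — reserves: 7.8 mo (ok); score: 715 (below 720).
Compensating-factor requirement not fully met.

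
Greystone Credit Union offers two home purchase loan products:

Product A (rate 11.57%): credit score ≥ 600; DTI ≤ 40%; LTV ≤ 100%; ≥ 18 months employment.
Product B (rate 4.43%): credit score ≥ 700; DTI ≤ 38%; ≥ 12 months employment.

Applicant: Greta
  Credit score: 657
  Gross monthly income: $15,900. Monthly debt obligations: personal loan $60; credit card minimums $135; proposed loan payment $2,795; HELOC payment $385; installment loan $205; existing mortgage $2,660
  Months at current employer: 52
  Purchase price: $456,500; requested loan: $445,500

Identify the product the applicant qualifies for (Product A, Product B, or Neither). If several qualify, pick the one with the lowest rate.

Total debts = (60 + 135 + 2,795 + 385 + 205 + 2,660) = 6,240; DTI = 6,240/15,900 = 39.2%.
LTV = 445,500/456,500 = 97.6%.
Product A: score 657 ≥ 600; DTI 39.2% ≤ 40%; LTV 97.6% ≤ 100%; employment 52 ≥ 18 mo → qualifies.
Product B: score 657 < 700; DTI 39.2% > 38%; employment 52 ≥ 12 mo → does not qualify.

Product A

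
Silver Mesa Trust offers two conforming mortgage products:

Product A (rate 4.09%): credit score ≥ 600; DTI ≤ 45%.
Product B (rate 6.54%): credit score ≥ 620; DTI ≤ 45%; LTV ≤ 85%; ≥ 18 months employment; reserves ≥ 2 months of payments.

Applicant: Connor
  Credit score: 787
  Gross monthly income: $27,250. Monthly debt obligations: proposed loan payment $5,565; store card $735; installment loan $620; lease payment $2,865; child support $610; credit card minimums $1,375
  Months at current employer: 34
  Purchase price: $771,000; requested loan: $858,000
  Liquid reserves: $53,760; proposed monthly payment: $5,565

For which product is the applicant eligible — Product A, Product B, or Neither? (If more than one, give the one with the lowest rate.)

Product A

Total debts = (5,565 + 735 + 620 + 2,865 + 610 + 1,375) = 11,770; DTI = 11,770/27,250 = 43.2%.
LTV = 858,000/771,000 = 111.3%.
Reserves = 53,760/5,565 = 9.7 months.
Product A: score 787 ≥ 600; DTI 43.2% ≤ 45% → qualifies.
Product B: score 787 ≥ 620; DTI 43.2% ≤ 45%; LTV 111.3% > 85%; employment 34 ≥ 18 mo; reserves 9.7 ≥ 2 mo → does not qualify.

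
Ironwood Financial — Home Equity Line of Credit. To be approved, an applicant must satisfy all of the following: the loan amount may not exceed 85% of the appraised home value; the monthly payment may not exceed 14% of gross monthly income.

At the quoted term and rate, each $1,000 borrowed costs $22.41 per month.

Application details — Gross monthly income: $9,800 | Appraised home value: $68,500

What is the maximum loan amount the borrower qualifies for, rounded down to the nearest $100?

Payment cap: 14% × $9,800 = $1,372/month.
At $22.41 per $1,000, that supports 1,372/22.41 × 1,000 ≈ $61,222 → $61,200.
LTV cap: 85% × $68,500 = $58,225 → $58,200.
Binding constraint: loan-to-value.

$58,200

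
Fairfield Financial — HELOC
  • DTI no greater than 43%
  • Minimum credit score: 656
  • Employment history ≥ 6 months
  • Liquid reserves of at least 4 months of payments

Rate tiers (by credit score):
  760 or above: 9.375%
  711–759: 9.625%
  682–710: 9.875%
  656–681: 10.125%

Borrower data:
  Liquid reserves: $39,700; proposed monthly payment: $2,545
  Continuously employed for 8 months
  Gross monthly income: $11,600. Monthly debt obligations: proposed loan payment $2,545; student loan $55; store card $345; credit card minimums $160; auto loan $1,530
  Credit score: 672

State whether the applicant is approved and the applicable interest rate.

Credit score 672 ≥ 656 (meets minimum)
Employment 8 ≥ 6 months
Liquid reserves cover 39,700/2,545 = 15.6 months — ≥ 4 required
Total monthly debts = (2,545 + 55 + 345 + 160 + 1,530) = 4,635. DTI: 4,635 ÷ 11,600 = 40%, within the 43% cap
All requirements met. Score 672 falls in the 656–681 tier → 10.125%.

Approved at 10.125%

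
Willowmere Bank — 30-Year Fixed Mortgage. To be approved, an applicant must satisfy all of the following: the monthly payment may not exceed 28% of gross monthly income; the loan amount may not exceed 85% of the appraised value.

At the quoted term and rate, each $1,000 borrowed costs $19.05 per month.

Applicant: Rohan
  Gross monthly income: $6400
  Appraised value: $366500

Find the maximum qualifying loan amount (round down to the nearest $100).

Payment cap: 28% × $6,400 = $1,792/month.
At $19.05 per $1,000, that supports 1,792/19.05 × 1,000 ≈ $94,068 → $94,000.
LTV cap: 85% × $366,500 = $311,525 → $311,500.
Binding constraint: payment-to-income.

$94,000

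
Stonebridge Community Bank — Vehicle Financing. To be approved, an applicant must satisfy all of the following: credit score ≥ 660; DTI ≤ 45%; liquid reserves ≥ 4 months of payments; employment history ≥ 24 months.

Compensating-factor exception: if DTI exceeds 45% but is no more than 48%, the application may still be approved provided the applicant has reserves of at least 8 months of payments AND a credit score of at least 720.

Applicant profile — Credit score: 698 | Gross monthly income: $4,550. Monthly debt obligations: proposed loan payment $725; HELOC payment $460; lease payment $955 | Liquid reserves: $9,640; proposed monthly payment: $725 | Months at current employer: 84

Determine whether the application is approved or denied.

Credit score 698 ≥ 660 (meets base)
Total debts = (725 + 460 + 955) = 2,140. DTI = 2,140/4,550 = 47% > 45% — standard DTI limit exceeded.
Reserves = 9,640/725 = 13.3 months ≥ 4
Employment 84 ≥ 24 months
DTI 47% is within the 45%–48% exception band; checking compensating factors.
Reserves 13.3 ≥ 8 months; credit score 698 < 720.
Override conditions not both satisfied; exception does not apply.

Denied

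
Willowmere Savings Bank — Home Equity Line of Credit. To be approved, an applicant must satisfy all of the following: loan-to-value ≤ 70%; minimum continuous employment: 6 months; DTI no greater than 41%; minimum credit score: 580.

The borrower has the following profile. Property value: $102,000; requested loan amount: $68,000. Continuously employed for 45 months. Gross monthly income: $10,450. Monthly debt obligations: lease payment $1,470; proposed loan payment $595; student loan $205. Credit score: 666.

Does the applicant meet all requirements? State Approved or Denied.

Loan-to-value = 68,000/102,000 = 66.7% — pass (70% max)
Employment 45 ≥ 6 months
Total monthly debts = (1,470 + 595 + 205) = 2,270. DTI: 2,270 ÷ 10,450 = 21.7%, within the 41% cap
Credit score 666 ≥ 580 (meets)
All criteria satisfied.

Approved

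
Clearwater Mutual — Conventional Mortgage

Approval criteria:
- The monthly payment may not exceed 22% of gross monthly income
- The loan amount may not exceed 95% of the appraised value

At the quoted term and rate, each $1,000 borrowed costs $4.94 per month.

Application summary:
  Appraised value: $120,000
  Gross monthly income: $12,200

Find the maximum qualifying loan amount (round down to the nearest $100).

$114,000

Payment cap: 22% × $12,200 = $2,684/month.
At $4.94 per $1,000, that supports 2,684/4.94 × 1,000 ≈ $543,319 → $543,300.
LTV cap: 95% × $120,000 = $114,000 → $114,000.
Binding constraint: loan-to-value.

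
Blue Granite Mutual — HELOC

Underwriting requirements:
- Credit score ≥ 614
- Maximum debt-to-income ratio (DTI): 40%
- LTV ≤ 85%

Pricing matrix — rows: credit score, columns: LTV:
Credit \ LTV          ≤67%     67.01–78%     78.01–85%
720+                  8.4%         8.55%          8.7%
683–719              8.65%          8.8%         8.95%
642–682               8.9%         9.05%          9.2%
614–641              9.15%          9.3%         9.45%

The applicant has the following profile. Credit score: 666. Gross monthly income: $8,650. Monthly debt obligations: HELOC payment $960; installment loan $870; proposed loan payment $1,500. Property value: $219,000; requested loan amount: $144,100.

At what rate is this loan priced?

Credit score 666 ≥ 614; Total monthly debts = (960 + 870 + 1,500) = 3,330. DTI = 3,330/8,650 = 38.5% ≤ 40%
LTV = 144,100/219,000 = 65.8% ≤ 85%
Score 666 is in the 642–682 band; LTV 65.8% is in the ≤67% band → 8.9%.

8.9%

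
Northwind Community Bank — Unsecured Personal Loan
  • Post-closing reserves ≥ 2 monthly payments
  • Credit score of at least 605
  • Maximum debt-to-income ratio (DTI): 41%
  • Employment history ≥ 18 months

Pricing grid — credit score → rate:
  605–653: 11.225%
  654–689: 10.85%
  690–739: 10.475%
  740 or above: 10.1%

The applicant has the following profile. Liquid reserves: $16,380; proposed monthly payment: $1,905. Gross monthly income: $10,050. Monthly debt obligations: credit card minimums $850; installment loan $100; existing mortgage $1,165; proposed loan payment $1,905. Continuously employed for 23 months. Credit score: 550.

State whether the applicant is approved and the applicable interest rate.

Credit score 550 < 605 (below minimum)
Total monthly debts = (850 + 100 + 1,165 + 1,905) = 4,020. DTI = 4,020/10,050 = 40% ≤ 41%
Liquid reserves cover 16,380/1,905 = 8.6 months — ≥ 2 required
Employment 23 ≥ 18 months
Not all requirements met → denied.

Denied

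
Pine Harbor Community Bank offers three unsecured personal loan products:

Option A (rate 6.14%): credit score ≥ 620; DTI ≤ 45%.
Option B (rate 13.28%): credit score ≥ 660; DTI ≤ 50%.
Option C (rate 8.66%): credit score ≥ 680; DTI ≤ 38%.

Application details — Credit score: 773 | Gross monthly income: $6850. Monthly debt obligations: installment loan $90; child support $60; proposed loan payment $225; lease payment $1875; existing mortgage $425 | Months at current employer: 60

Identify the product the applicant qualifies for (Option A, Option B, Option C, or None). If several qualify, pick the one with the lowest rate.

Total debts = (90 + 60 + 225 + 1,875 + 425) = 2,675; DTI = 2,675/6,850 = 39.1%.
Option A: score 773 ≥ 620; DTI 39.1% ≤ 45% → qualifies.
Option B: score 773 ≥ 660; DTI 39.1% ≤ 50% → qualifies.
Option C: score 773 ≥ 680; DTI 39.1% > 38% → does not qualify.
Qualifying: Option A, Option B. Lowest rate is 6.14% → Option A.

Option A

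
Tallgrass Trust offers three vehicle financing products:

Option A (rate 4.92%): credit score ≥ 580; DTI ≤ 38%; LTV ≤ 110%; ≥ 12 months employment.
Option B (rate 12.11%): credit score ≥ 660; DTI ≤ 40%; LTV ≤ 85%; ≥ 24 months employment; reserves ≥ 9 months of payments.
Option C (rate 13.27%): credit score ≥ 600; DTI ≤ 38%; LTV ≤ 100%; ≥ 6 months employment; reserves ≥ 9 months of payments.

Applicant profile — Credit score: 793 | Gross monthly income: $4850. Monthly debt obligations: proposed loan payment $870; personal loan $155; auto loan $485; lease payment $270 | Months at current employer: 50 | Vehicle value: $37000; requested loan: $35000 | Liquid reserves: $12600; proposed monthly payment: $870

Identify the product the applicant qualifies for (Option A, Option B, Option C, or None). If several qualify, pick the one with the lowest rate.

Total debts = (870 + 155 + 485 + 270) = 1,780; DTI = 1,780/4,850 = 36.7%.
LTV = 35,000/37,000 = 94.6%.
Reserves = 12,600/870 = 14.5 months.
Option A: score 793 ≥ 580; DTI 36.7% ≤ 38%; LTV 94.6% ≤ 110%; employment 50 ≥ 12 mo → qualifies.
Option B: score 793 ≥ 660; DTI 36.7% ≤ 40%; LTV 94.6% > 85%; employment 50 ≥ 24 mo; reserves 14.5 ≥ 9 mo → does not qualify.
Option C: score 793 ≥ 600; DTI 36.7% ≤ 38%; LTV 94.6% ≤ 100%; employment 50 ≥ 6 mo; reserves 14.5 ≥ 9 mo → qualifies.
Qualifying: Option A, Option C. Lowest rate is 4.92% → Option A.

Option A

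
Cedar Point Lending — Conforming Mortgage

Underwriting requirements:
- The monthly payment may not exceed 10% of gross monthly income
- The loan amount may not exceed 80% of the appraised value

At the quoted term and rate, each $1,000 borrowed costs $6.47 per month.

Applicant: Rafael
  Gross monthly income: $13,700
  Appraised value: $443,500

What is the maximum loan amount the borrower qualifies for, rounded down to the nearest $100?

$211,700

Payment cap: 10% × $13,700 = $1,370/month.
At $6.47 per $1,000, that supports 1,370/6.47 × 1,000 ≈ $211,746 → $211,700.
LTV cap: 80% × $443,500 = $354,800 → $354,800.
Binding constraint: payment-to-income.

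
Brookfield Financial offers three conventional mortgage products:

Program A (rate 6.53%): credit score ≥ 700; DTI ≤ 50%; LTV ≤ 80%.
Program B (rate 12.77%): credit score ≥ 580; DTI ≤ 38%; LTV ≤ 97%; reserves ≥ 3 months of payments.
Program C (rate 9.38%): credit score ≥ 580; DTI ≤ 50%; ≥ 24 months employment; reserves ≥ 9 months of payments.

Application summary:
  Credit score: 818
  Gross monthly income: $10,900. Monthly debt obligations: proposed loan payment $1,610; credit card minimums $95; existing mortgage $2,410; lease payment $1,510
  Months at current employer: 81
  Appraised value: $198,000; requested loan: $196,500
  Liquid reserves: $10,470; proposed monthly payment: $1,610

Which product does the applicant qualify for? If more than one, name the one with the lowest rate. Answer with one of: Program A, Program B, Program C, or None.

None

Total debts = (1,610 + 95 + 2,410 + 1,510) = 5,625; DTI = 5,625/10,900 = 51.6%.
LTV = 196,500/198,000 = 99.2%.
Reserves = 10,470/1,610 = 6.5 months.
Program A: score 818 ≥ 700; DTI 51.6% > 50%; LTV 99.2% > 80% → does not qualify.
Program B: score 818 ≥ 580; DTI 51.6% > 38%; LTV 99.2% > 97%; reserves 6.5 ≥ 3 mo → does not qualify.
Program C: score 818 ≥ 580; DTI 51.6% > 50%; employment 81 ≥ 24 mo; reserves 6.5 < 9 mo → does not qualify.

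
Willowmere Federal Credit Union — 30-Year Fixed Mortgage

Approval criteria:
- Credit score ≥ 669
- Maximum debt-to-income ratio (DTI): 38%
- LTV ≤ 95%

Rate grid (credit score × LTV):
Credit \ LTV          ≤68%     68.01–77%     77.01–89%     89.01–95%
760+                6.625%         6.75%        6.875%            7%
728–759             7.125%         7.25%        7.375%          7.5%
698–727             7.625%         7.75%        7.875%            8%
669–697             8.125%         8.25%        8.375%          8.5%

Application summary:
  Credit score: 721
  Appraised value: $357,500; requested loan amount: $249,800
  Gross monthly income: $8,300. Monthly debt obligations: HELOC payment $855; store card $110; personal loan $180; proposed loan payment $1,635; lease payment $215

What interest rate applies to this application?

Credit score 721 ≥ 669; Total monthly debts = (855 + 110 + 180 + 1,635 + 215) = 2,995. Debt-to-income = 2,995/8,300 = 36.1% — meets 38% limit
LTV = 249,800/357,500 = 69.9% ≤ 95%
Score 721 is in the 698–727 band; LTV 69.9% is in the 68.01–77% band → 7.75%.

7.75%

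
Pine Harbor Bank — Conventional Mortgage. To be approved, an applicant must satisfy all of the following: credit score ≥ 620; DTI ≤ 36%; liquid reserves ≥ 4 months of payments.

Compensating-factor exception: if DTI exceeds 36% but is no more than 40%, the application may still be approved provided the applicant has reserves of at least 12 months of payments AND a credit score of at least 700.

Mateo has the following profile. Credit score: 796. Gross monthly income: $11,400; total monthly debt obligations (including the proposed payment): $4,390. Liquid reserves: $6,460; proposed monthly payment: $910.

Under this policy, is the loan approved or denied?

Denied

Credit score 796 ≥ 620 (meets base)
DTI: 4,390 ÷ 11,400 = 38.5%, over the 36% base limit.
Liquid reserves cover 6,460/910 = 7.1 months — ≥ 4 required
38.5% falls in the override range (36%–40%), so the compensating-factor test applies.
Reserves 7.1 < 12 months; credit score 796 ≥ 700.
Compensating-factor requirement not fully met.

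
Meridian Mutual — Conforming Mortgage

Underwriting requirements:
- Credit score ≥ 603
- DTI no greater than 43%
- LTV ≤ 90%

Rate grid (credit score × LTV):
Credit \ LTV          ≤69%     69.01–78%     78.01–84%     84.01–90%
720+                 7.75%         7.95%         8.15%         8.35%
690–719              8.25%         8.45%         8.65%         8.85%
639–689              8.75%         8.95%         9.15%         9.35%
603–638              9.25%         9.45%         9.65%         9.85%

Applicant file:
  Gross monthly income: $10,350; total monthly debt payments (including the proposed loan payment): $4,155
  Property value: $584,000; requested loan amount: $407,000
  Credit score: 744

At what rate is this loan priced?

Credit score 744 ≥ 603; Debt-to-income = 4,155/10,350 = 40.1% — meets 43% limit
LTV = 407,000/584,000 = 69.7% ≤ 90%
Row: 744 falls in 720+. Column: 69.7% falls in 69.01–78%. Rate = 7.95%.

7.95%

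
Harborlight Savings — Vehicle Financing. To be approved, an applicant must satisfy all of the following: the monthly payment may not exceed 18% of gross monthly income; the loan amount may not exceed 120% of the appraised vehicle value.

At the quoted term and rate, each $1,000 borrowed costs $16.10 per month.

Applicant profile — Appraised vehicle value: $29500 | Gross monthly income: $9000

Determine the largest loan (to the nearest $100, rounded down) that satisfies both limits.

$35,400

Payment cap: 18% × $9,000 = $1,620/month.
At $16.10 per $1,000, that supports 1,620/16.10 × 1,000 ≈ $100,621 → $100,600.
LTV cap: 120% × $29,500 = $35,400 → $35,400.
Binding constraint: loan-to-value.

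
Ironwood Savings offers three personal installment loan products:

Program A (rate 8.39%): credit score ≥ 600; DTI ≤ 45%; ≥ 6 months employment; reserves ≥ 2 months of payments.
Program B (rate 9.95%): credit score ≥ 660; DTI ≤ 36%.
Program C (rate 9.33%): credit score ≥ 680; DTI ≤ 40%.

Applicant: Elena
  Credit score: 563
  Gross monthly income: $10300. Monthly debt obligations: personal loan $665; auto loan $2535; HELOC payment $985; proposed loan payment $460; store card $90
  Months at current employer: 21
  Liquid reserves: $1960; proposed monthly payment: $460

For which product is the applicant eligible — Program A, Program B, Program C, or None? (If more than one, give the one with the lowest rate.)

None

Total debts = (665 + 2,535 + 985 + 460 + 90) = 4,735; DTI = 4,735/10,300 = 46%.
Reserves = 1,960/460 = 4.3 months.
Program A: score 563 < 600; DTI 46% > 45%; employment 21 ≥ 6 mo; reserves 4.3 ≥ 2 mo → does not qualify.
Program B: score 563 < 660; DTI 46% > 36% → does not qualify.
Program C: score 563 < 680; DTI 46% > 40% → does not qualify.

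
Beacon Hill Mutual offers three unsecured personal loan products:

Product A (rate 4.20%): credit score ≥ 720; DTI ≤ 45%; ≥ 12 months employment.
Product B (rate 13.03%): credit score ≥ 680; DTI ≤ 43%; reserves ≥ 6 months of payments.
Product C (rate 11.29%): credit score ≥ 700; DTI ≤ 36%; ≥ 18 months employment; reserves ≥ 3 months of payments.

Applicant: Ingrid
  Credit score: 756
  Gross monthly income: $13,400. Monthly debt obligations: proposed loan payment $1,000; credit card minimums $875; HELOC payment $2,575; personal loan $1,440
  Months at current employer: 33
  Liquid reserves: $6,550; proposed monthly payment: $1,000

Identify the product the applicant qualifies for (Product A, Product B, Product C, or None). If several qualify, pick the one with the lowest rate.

Total debts = (1,000 + 875 + 2,575 + 1,440) = 5,890; DTI = 5,890/13,400 = 44%.
Reserves = 6,550/1,000 = 6.5 months.
Product A: score 756 ≥ 720; DTI 44% ≤ 45%; employment 33 ≥ 12 mo → qualifies.
Product B: score 756 ≥ 680; DTI 44% > 43%; reserves 6.5 ≥ 6 mo → does not qualify.
Product C: score 756 ≥ 700; DTI 44% > 36%; employment 33 ≥ 18 mo; reserves 6.5 ≥ 3 mo → does not qualify.

Product A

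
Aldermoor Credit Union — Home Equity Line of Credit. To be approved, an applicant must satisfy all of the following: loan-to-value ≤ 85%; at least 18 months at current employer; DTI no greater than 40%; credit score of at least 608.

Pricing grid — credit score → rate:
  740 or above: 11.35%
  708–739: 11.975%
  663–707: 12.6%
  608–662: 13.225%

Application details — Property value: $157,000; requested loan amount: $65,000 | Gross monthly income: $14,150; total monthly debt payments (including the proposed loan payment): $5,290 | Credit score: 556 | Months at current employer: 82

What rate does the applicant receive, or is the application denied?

Denied

Credit score 556 < 608 (below minimum)
Loan-to-value = 65,000/157,000 = 41.4% — pass (85% max)
Employment 82 ≥ 18 months
DTI = 5,290/14,150 = 37.4% ≤ 40%
Not all requirements met → denied.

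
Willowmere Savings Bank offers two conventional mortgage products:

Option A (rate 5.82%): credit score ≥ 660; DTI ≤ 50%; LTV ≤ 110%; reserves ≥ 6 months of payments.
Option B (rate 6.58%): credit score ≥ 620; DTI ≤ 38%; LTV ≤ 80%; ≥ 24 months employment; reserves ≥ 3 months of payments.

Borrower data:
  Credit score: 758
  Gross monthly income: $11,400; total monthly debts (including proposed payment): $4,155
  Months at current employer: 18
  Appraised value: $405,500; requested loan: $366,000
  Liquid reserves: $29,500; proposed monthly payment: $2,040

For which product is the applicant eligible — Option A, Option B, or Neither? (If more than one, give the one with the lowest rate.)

DTI = 4,155/11,400 = 36.4%.
LTV = 366,000/405,500 = 90.3%.
Reserves = 29,500/2,040 = 14.5 months.
Option A: score 758 ≥ 660; DTI 36.4% ≤ 50%; LTV 90.3% ≤ 110%; reserves 14.5 ≥ 6 mo → qualifies.
Option B: score 758 ≥ 620; DTI 36.4% ≤ 38%; LTV 90.3% > 80%; employment 18 < 24 mo; reserves 14.5 ≥ 3 mo → does not qualify.

Option A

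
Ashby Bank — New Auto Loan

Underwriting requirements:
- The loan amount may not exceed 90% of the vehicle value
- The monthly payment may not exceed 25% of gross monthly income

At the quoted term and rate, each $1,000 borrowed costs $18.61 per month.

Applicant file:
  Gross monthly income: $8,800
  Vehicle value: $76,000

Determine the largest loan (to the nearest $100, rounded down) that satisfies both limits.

$68,400

Payment cap: 25% × $8,800 = $2,200/month.
At $18.61 per $1,000, that supports 2,200/18.61 × 1,000 ≈ $118,216 → $118,200.
LTV cap: 90% × $76,000 = $68,400 → $68,400.
Binding constraint: loan-to-value.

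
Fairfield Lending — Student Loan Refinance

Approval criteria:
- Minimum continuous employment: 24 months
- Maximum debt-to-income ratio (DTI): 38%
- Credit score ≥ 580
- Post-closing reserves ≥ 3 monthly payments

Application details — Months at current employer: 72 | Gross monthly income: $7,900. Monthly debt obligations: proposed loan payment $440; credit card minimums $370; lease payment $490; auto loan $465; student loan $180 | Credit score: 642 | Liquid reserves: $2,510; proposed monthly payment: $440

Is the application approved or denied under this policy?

Approved

Employment 72 ≥ 24 months
Total monthly debts = (440 + 370 + 490 + 465 + 180) = 1,945. DTI = 1,945/7,900 = 24.6% ≤ 38%
Credit score 642 ≥ 580 (meets)
Reserves = 2,510/440 = 5.7 months ≥ 3
All criteria satisfied.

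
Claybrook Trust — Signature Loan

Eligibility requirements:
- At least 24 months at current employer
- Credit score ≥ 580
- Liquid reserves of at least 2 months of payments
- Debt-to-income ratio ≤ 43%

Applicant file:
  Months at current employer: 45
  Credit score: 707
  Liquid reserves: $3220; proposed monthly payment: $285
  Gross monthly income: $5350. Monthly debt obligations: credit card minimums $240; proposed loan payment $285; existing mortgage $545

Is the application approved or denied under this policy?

Employment 45 ≥ 24 months
Credit score 707 ≥ 580 (meets)
Liquid reserves cover 3,220/285 = 11.3 months — ≥ 2 required
Total monthly debts = (240 + 285 + 545) = 1,070. DTI: 1,070 ÷ 5,350 = 20%, within the 43% cap
All criteria satisfied.

Approved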